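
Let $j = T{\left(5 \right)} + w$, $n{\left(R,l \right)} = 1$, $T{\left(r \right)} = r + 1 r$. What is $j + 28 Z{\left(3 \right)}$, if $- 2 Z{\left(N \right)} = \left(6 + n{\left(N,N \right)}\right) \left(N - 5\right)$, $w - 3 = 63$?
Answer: $272$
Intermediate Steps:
$T{\left(r \right)} = 2 r$ ($T{\left(r \right)} = r + r = 2 r$)
$w = 66$ ($w = 3 + 63 = 66$)
$j = 76$ ($j = 2 \cdot 5 + 66 = 10 + 66 = 76$)
$Z{\left(N \right)} = \frac{35}{2} - \frac{7 N}{2}$ ($Z{\left(N \right)} = - \frac{\left(6 + 1\right) \left(N - 5\right)}{2} = - \frac{7 \left(-5 + N\right)}{2} = - \frac{-35 + 7 N}{2} = \frac{35}{2} - \frac{7 N}{2}$)
$j + 28 Z{\left(3 \right)} = 76 + 28 \left(\frac{35}{2} - \frac{21}{2}\right) = 76 + 28 \cdot 7 = 76 + 196 = 272$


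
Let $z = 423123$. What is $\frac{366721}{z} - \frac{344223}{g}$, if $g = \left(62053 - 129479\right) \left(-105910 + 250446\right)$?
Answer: $\frac{3574019409850685}{4123538568701328} \approx 0.86674$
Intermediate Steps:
$g = -9745484336$ ($g = \left(-67426\right) 144536 = -9745484336$)
$\frac{366721}{z} - \frac{344223}{g} = \frac{366721}{423123} - \frac{344223}{-9745484336} = 366721 \cdot \frac{1}{423123} - - \frac{344223}{9745484336} = \frac{366721}{423123} + \frac{344223}{9745484336} = \frac{3574019409850685}{4123538568701328}$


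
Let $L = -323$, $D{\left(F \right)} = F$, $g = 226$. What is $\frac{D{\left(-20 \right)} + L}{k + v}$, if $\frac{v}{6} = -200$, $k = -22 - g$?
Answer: $\frac{343}{1448} \approx 0.23688$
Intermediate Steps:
$k = -248$ ($k = -22 - 226 = -248$)
$v = -1200$ ($v = 6 \left(-200\right) = -1200$)
$\frac{D{\left(-20 \right)} + L}{k + v} = \frac{-20 - 323}{-248 - 1200} = - \frac{343}{-1448} = \left(-343\right) \left(- \frac{1}{1448}\right) = \frac{343}{1448}$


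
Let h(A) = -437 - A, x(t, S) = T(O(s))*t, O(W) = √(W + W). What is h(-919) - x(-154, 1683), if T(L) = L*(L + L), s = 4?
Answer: 2946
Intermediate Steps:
O(W) = √2*√W (O(W) = √(2*W) = √2*√W)
T(L) = 2*L² (T(L) = L*(2*L) = 2*L²)
x(t, S) = 16*t (x(t, S) = (2*(√2*√4)²)*t = (2*(√2*2)²)*t = (2*(2*√2)²)*t = (2*8)*t = 16*t)
h(-919) - x(-154, 1683) = (-437 - 1*(-919)) - 16*(-154) = (-437 + 919) - 1*(-2464) = 482 + 2464 = 2946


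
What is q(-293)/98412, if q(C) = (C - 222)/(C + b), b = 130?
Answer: 515/16041156 ≈ 3.2105e-5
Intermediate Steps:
q(C) = (-222 + C)/(130 + C) (q(C) = (C - 222)/(C + 130) = (-222 + C)/(130 + C))
q(-293)/98412 = ((-222 - 293)/(130 - 293))/98412 = (-515/(-163))*(1/98412) = -1/163*(-515)*(1/98412) = (515/163)*(1/98412) = 515/16041156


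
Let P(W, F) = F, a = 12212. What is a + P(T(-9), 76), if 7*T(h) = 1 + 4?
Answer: 12288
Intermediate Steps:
T(h) = 5/7 (T(h) = (1 + 4)/7 = (⅐)*5 = 5/7)
a + P(T(-9), 76) = 12212 + 76 = 12288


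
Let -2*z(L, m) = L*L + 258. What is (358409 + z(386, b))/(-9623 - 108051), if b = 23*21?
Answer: -141891/58837 ≈ -2.4116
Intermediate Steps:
b = 483
z(L, m) = -129 - L²/2 (z(L, m) = -(L*L + 258)/2 = -(L² + 258)/2 = -(258 + L²)/2 = -129 - L²/2)
(358409 + z(386, b))/(-9623 - 108051) = (358409 + (-129 - ½*386²))/(-9623 - 108051) = (358409 + (-129 - ½*148996))/(-117674) = (358409 + (-129 - 74498))*(-1/117674) = (358409 - 74627)*(-1/117674) = 283782*(-1/117674) = -141891/58837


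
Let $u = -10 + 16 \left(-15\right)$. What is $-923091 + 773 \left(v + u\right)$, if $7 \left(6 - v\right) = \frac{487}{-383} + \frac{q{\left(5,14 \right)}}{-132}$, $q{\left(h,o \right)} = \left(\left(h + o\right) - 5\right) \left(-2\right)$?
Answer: $- \frac{98345349049}{88473} \approx -1.1116 \cdot 10^{6}$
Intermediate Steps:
$u = -250$ ($u = -10 - 240 = -250$)
$q{\left(h,o \right)} = 10 - 2 h - 2 o$ ($q{\left(h,o \right)} = \left(-5 + h + o\right) \left(-2\right) = 10 - 2 h - 2 o$)
$v = \frac{544228}{88473}$ ($v = 6 - \frac{\frac{487}{-383} + \frac{10 - 10 - 28}{-132}}{7} = 6 - \frac{487 \left(- \frac{1}{383}\right) + \left(10 - 10 - 28\right) \left(- \frac{1}{132}\right)}{7} = 6 - \frac{- \frac{487}{383} - - \frac{7}{33}}{7} = 6 - \frac{- \frac{487}{383} + \frac{7}{33}}{7} = 6 - - \frac{13390}{88473} = 6 + \frac{13390}{88473} = \frac{544228}{88473} \approx 6.1513$)
$-923091 + 773 \left(v + u\right) = -923091 + 773 \left(\frac{544228}{88473} - 250\right) = -923091 + 773 \left(- \frac{21574022}{88473}\right) = -923091 - \frac{16676719006}{88473} = - \frac{98345349049}{88473}$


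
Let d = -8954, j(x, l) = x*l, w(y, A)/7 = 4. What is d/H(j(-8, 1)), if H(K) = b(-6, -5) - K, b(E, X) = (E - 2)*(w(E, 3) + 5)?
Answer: 4477/128 ≈ 34.977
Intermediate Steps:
w(y, A) = 28 (w(y, A) = 7*4 = 28)
j(x, l) = l*x
b(E, X) = -66 + 33*E (b(E, X) = (E - 2)*(28 + 5) = (-2 + E)*33 = -66 + 33*E)
H(K) = -264 - K (H(K) = (-66 + 33*(-6)) - K = (-66 - 198) - K = -264 - K)
d/H(j(-8, 1)) = -8954/(-264 - (-8)) = -8954/(-264 - 1*(-8)) = -8954/(-264 + 8) = -8954/(-256) = -8954*(-1/256) = 4477/128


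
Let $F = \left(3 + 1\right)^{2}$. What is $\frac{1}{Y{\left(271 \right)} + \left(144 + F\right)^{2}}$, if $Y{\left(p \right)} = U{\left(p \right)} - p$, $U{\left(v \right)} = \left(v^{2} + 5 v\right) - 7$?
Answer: $\frac{1}{100118} \approx 9.9882 \cdot 10^{-6}$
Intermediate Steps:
$U{\left(v \right)} = -7 + v^{2} + 5 v$
$F = 16$ ($F = 4^{2} = 16$)
$Y{\left(p \right)} = -7 + p^{2} + 4 p$ ($Y{\left(p \right)} = \left(-7 + p^{2} + 5 p\right) - p = -7 + p^{2} + 4 p$)
$\frac{1}{Y{\left(271 \right)} + \left(144 + F\right)^{2}} = \frac{1}{\left(-7 + 271^{2} + 4 \cdot 271\right) + \left(144 + 16\right)^{2}} = \frac{1}{\left(-7 + 73441 + 1084\right) + 160^{2}} = \frac{1}{74518 + 25600} = \frac{1}{100118}$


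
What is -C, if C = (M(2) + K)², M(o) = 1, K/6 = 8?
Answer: -2401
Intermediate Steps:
K = 48 (K = 6*8 = 48)
C = 2401 (C = (1 + 48)² = 49² = 2401)
-C = -1*2401 = -2401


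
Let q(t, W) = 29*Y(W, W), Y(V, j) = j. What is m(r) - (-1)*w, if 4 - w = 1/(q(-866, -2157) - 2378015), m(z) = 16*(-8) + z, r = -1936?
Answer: -5027570079/2440568 ≈ -2060.0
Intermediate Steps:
q(t, W) = 29*W
m(z) = -128 + z
w = 9762273/2440568 (w = 4 - 1/(29*(-2157) - 2378015) = 4 - 1/(-62553 - 2378015) = 4 - 1/(-2440568) = 4 - 1*(-1/2440568) = 4 + 1/2440568 = 9762273/2440568 ≈ 4.0000)
m(r) - (-1)*w = (-128 - 1936) - (-1)*9762273/2440568 = -2064 - 1*(-9762273/2440568) = -2064 + 9762273/2440568 = -5027570079/2440568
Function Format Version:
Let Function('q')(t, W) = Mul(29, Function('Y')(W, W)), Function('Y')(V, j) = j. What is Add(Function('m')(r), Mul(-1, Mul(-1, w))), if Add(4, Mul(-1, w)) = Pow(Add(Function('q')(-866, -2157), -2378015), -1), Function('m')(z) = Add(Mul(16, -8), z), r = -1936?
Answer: Rational(-5027570079, 2440568) ≈ -2060.0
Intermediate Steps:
Function('q')(t, W) = Mul(29, W)
Function('m')(z) = Add(-128, z)
w = Rational(9762273, 2440568) (w = Add(4, Mul(-1, Pow(Add(Mul(29, -2157), -2378015), -1))) = Add(4, Mul(-1, Pow(Add(-62553, -2378015), -1))) = Add(4, Mul(-1, Pow(-2440568, -1))) = Add(4, Mul(-1, Rational(-1, 2440568))) = Add(4, Rational(1, 2440568)) = Rational(9762273, 2440568) ≈ 4.0000)
Add(Function('m')(r), Mul(-1, Mul(-1, w))) = Add(Add(-128, -1936), Mul(-1, Mul(-1, Rational(9762273, 2440568)))) = Add(-2064, Mul(-1, Rational(-9762273, 2440568))) = Add(-2064, Rational(9762273, 2440568)) = Rational(-5027570079, 2440568)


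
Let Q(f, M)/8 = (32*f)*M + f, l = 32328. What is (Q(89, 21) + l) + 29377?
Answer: 540881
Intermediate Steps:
Q(f, M) = 8*f + 256*M*f (Q(f, M) = 8*((32*f)*M + f) = 8*(32*M*f + f) = 8*(f + 32*M*f) = 8*f + 256*M*f)
(Q(89, 21) + l) + 29377 = (8*89*(1 + 32*21) + 32328) + 29377 = (8*89*(1 + 672) + 32328) + 29377 = (8*89*673 + 32328) + 29377 = (479176 + 32328) + 29377 = 511504 + 29377 = 540881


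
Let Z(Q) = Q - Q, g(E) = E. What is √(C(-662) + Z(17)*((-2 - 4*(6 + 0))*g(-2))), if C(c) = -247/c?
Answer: √163514/662 ≈ 0.61083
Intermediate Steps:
Z(Q) = 0
√(C(-662) + Z(17)*((-2 - 4*(6 + 0))*g(-2))) = √(-247/(-662) + 0*((-2 - 4*(6 + 0))*(-2))) = √(-247*(-1/662) + 0*((-2 - 4*6)*(-2))) = √(247/662 + 0*((-2 - 24)*(-2))) = √(247/662 + 0*(-26*(-2))) = √(247/662 + 0*52) = √(247/662 + 0) = √(247/662) = √163514/662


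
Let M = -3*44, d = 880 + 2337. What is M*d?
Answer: -424644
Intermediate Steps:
d = 3217
M = -132
M*d = -132*3217 = -424644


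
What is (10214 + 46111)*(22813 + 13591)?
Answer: 2050455300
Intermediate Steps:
(10214 + 46111)*(22813 + 13591) = 56325*36404 = 2050455300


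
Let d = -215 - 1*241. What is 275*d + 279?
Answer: -125121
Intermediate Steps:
d = -456 (d = -215 - 241 = -456)
275*d + 279 = 275*(-456) + 279 = -125400 + 279 = -125121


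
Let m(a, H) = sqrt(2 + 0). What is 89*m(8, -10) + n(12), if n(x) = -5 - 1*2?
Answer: -7 + 89*sqrt(2) ≈ 118.86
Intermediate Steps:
m(a, H) = sqrt(2)
n(x) = -7 (n(x) = -5 - 2 = -7)
89*m(8, -10) + n(12) = 89*sqrt(2) - 7 = -7 + 89*sqrt(2)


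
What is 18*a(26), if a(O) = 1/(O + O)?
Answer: 9/26 ≈ 0.34615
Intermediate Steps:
a(O) = 1/(2*O)
18*a(26) = 18*((½)/26) = 18*((½)*(1/26)) = 18*(1/52) = 9/26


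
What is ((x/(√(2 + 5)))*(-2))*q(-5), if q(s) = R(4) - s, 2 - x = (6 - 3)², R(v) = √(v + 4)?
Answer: 4*√14 + 10*√7 ≈ 41.424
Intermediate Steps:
R(v) = √(4 + v)
x = -7 (x = 2 - (6 - 3)² = 2 - 1*3² = 2 - 1*9 = 2 - 9 = -7)
q(s) = -s + 2*√2 (q(s) = √(4 + 4) - s = √8 - s = 2*√2 - s = -s + 2*√2)
((x/(√(2 + 5)))*(-2))*q(-5) = (-7/√(2 + 5)*(-2))*(-1*(-5) + 2*√2) = (-7*√7/7*(-2))*(5 + 2*√2) = (-√7*(-2))*(5 + 2*√2) = (2*√7)*(5 + 2*√2) = 2*√7*(5 + 2*√2)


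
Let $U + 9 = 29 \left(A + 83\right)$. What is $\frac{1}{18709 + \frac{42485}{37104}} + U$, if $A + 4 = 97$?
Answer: $\frac{3537057158099}{694221221} \approx 5095.0$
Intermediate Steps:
$A = 93$ ($A = -4 + 97 = 93$)
$U = 5095$ ($U = -9 + 29 \left(93 + 83\right) = -9 + 29 \cdot 176 = -9 + 5104 = 5095$)
$\frac{1}{18709 + \frac{42485}{37104}} + U = \frac{1}{18709 + \frac{42485}{37104}} + 5095 = \frac{1}{\frac{694221221}{37104}} + 5095 = \frac{37104}{694221221} + 5095 = \frac{3537057158099}{694221221}$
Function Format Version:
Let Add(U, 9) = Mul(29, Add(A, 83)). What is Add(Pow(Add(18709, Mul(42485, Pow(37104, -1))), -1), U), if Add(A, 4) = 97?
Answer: Rational(3537057158099, 694221221) ≈ 5095.0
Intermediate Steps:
A = 93 (A = Add(-4, 97) = 93)
U = 5095 (U = Add(-9, Mul(29, Add(93, 83))) = Add(-9, Mul(29, 176)) = Add(-9, 5104) = 5095)
Add(Pow(Add(18709, Mul(42485, Pow(37104, -1))), -1), U) = Add(Pow(Add(18709, Mul(42485, Pow(37104, -1))), -1), 5095) = Add(Pow(Add(18709, Mul(42485, Rational(1, 37104))), -1), 5095) = Add(Pow(Add(18709, Rational(42485, 37104)), -1), 5095) = Add(Pow(Rational(694221221, 37104), -1), 5095) = Add(Rational(37104, 694221221), 5095) = Rational(3537057158099, 694221221)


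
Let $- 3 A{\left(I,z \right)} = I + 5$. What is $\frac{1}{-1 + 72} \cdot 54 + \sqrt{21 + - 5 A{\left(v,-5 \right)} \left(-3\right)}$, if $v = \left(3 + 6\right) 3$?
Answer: $\frac{54}{71} + i \sqrt{139} \approx 0.76056 + 11.79 i$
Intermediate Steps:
$v = 27$ ($v = 9 \cdot 3 = 27$)
$A{\left(I,z \right)} = - \frac{5}{3} - \frac{I}{3}$ ($A{\left(I,z \right)} = - \frac{I + 5}{3} = - \frac{5 + I}{3} = - \frac{5}{3} - \frac{I}{3}$)
$\frac{1}{-1 + 72} \cdot 54 + \sqrt{21 + - 5 A{\left(v,-5 \right)} \left(-3\right)} = \frac{1}{-1 + 72} \cdot 54 + \sqrt{21 + - 5 \left(- \frac{5}{3} - 9\right) \left(-3\right)} = \frac{1}{71} \cdot 54 + \sqrt{21 + - 5 \left(- \frac{5}{3} - 9\right) \left(-3\right)} = \frac{1}{71} \cdot 54 + \sqrt{21 + \left(-5\right) \left(- \frac{32}{3}\right) \left(-3\right)} = \frac{54}{71} + \sqrt{21 + \frac{160}{3} \left(-3\right)} = \frac{54}{71} + \sqrt{21 - 160} = \frac{54}{71} + \sqrt{-139} = \frac{54}{71} + i \sqrt{139}$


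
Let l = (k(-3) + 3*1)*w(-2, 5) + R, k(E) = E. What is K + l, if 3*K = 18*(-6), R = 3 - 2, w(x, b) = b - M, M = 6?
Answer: -35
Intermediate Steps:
w(x, b) = -6 + b (w(x, b) = b - 1*6 = b - 6 = -6 + b)
R = 1
l = 1 (l = (-3 + 3*1)*(-6 + 5) + 1 = (-3 + 3)*(-1) + 1 = 0*(-1) + 1 = 0 + 1 = 1)
K = -36 (K = (18*(-6))/3 = (⅓)*(-108) = -36)
K + l = -36 + 1 = -35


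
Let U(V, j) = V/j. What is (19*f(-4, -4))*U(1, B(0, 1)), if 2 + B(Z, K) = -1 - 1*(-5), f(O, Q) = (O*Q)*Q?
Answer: -608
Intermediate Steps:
f(O, Q) = O*Q²
B(Z, K) = 2 (B(Z, K) = -2 + (-1 - 1*(-5)) = -2 + (-1 + 5) = -2 + 4 = 2)
(19*f(-4, -4))*U(1, B(0, 1)) = (19*(-4*(-4)²))*(1/2) = (19*(-4*16))*(1*(½)) = (19*(-64))*(½) = -1216*½ = -608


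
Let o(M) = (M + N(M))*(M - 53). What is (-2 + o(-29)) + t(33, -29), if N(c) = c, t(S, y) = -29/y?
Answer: 4755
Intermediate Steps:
o(M) = 2*M*(-53 + M) (o(M) = (M + M)*(M - 53) = (2*M)*(-53 + M) = 2*M*(-53 + M))
(-2 + o(-29)) + t(33, -29) = (-2 + 2*(-29)*(-53 - 29)) - 29/(-29) = (-2 + 2*(-29)*(-82)) - 29*(-1/29) = (-2 + 4756) + 1 = 4754 + 1 = 4755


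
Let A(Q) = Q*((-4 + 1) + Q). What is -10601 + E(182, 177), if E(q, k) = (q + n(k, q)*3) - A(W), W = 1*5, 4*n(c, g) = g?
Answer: -20585/2 ≈ -10293.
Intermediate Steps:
n(c, g) = g/4
W = 5
A(Q) = Q*(-3 + Q)
E(q, k) = -10 + 7*q/4 (E(q, k) = (q + (q/4)*3) - 5*(-3 + 5) = (q + 3*q/4) - 5*2 = 7*q/4 - 1*10 = 7*q/4 - 10 = -10 + 7*q/4)
-10601 + E(182, 177) = -10601 + (-10 + (7/4)*182) = -10601 + (-10 + 637/2) = -10601 + 617/2 = -20585/2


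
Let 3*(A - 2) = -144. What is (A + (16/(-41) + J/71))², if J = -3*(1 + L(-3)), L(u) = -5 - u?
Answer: 18203136561/8473921 ≈ 2148.1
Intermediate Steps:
J = 3 (J = -3*(1 + (-5 - 1*(-3))) = -3*(1 + (-5 + 3)) = -3*(1 - 2) = -3*(-1) = 3)
A = -46 (A = 2 + (⅓)*(-144) = 2 - 48 = -46)
(A + (16/(-41) + J/71))² = (-46 + (16/(-41) + 3/71))² = (-46 + (16*(-1/41) + 3*(1/71)))² = (-46 + (-16/41 + 3/71))² = (-46 - 1013/2911)² = (-134919/2911)² = 18203136561/8473921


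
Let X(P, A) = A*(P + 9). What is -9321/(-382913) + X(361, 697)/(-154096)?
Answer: -48656552377/29502680824 ≈ -1.6492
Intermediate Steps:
X(P, A) = A*(9 + P)
-9321/(-382913) + X(361, 697)/(-154096) = -9321/(-382913) + (697*(9 + 361))/(-154096) = -9321*(-1/382913) + (697*370)*(-1/154096) = 9321/382913 + 257890*(-1/154096) = 9321/382913 - 128945/77048 = -48656552377/29502680824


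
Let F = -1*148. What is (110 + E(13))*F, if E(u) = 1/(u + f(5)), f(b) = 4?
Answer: -276908/17 ≈ -16289.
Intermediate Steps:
F = -148
E(u) = 1/(4 + u) (E(u) = 1/(u + 4) = 1/(4 + u))
(110 + E(13))*F = (110 + 1/(4 + 13))*(-148) = (110 + 1/17)*(-148) = (1871/17)*(-148) = -276908/17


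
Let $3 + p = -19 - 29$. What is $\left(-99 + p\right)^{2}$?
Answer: $22500$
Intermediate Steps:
$p = -51$ ($p = -3 - 48 = -51$)
$\left(-99 + p\right)^{2} = \left(-99 - 51\right)^{2} = \left(-150\right)^{2} = 22500$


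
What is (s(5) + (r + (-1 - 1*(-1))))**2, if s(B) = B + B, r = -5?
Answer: 25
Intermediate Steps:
s(B) = 2*B
(s(5) + (r + (-1 - 1*(-1))))**2 = (2*5 + (-5 + (-1 - 1*(-1))))**2 = (10 + (-5 + (-1 + 1)))**2 = (10 + (-5 + 0))**2 = (10 - 5)**2 = 5**2 = 25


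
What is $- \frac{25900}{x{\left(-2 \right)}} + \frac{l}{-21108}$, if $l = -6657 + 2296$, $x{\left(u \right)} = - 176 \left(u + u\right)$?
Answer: $- \frac{33976691}{928752} \approx -36.583$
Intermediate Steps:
$x{\left(u \right)} = - 352 u$ ($x{\left(u \right)} = - 176 \cdot 2 u = - 352 u$)
$l = -4361$
$- \frac{25900}{x{\left(-2 \right)}} + \frac{l}{-21108} = - \frac{25900}{\left(-352\right) \left(-2\right)} - \frac{4361}{-21108} = - \frac{25900}{704} - - \frac{4361}{21108} = \left(-25900\right) \frac{1}{704} + \frac{4361}{21108} = - \frac{6475}{176} + \frac{4361}{21108} = - \frac{33976691}{928752}$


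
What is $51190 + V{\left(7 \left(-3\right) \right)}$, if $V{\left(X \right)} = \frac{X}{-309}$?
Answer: $\frac{5272577}{103} \approx 51190.0$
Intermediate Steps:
$V{\left(X \right)} = - \frac{X}{309}$ ($V{\left(X \right)} = X \left(- \frac{1}{309}\right) = - \frac{X}{309}$)
$51190 + V{\left(7 \left(-3\right) \right)} = 51190 - \frac{7 \left(-3\right)}{309} = 51190 - - \frac{7}{103} = 51190 + \frac{7}{103} = \frac{5272577}{103}$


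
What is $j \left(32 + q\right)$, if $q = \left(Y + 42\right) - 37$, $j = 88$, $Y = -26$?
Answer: $968$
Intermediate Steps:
$q = -21$ ($q = \left(-26 + 42\right) - 37 = 16 - 37 = -21$)
$j \left(32 + q\right) = 88 \left(32 - 21\right) = 88 \cdot 11 = 968$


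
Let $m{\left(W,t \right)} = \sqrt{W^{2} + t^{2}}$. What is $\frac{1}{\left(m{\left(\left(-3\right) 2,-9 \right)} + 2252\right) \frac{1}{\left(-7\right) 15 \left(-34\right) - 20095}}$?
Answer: $- \frac{37214300}{5071387} + \frac{49575 \sqrt{13}}{5071387} \approx -7.3028$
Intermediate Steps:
$\frac{1}{\left(m{\left(\left(-3\right) 2,-9 \right)} + 2252\right) \frac{1}{\left(-7\right) 15 \left(-34\right) - 20095}} = \frac{1}{\left(\sqrt{\left(\left(-3\right) 2\right)^{2} + \left(-9\right)^{2}} + 2252\right) \frac{1}{\left(-7\right) 15 \left(-34\right) - 20095}} = \frac{1}{\left(\sqrt{\left(-6\right)^{2} + 81} + 2252\right) \frac{1}{\left(-105\right) \left(-34\right) - 20095}} = \frac{1}{\left(\sqrt{36 + 81} + 2252\right) \frac{1}{3570 - 20095}} = \frac{1}{\left(\sqrt{117} + 2252\right) \frac{1}{-16525}} = \frac{1}{\left(3 \sqrt{13} + 2252\right) \left(- \frac{1}{16525}\right)} = \frac{1}{\left(2252 + 3 \sqrt{13}\right) \left(- \frac{1}{16525}\right)} = \frac{1}{- \frac{2252}{16525} - \frac{3 \sqrt{13}}{16525}}$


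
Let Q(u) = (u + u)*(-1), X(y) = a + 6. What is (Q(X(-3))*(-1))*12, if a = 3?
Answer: 216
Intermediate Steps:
X(y) = 9 (X(y) = 3 + 6 = 9)
Q(u) = -2*u (Q(u) = (2*u)*(-1) = -2*u)
(Q(X(-3))*(-1))*12 = (-2*9*(-1))*12 = -18*(-1)*12 = 18*12 = 216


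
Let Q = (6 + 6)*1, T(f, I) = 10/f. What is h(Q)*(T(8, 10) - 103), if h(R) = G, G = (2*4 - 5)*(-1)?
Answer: 1221/4 ≈ 305.25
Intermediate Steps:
Q = 12 (Q = 12*1 = 12)
G = -3 (G = (8 - 5)*(-1) = 3*(-1) = -3)
h(R) = -3
h(Q)*(T(8, 10) - 103) = -3*(10/8 - 103) = -3*(10*(⅛) - 103) = -3*(5/4 - 103) = -3*(-407/4) = 1221/4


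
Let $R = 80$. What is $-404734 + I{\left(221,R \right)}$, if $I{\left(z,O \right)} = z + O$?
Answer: $-404433$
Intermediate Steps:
$I{\left(z,O \right)} = O + z$
$-404734 + I{\left(221,R \right)} = -404734 + \left(80 + 221\right) = -404734 + 301 = -404433$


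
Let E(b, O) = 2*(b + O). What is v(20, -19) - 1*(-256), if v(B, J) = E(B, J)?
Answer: 258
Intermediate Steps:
E(b, O) = 2*O + 2*b (E(b, O) = 2*(O + b) = 2*O + 2*b)
v(B, J) = 2*B + 2*J (v(B, J) = 2*J + 2*B = 2*B + 2*J)
v(20, -19) - 1*(-256) = (2*20 + 2*(-19)) - 1*(-256) = (40 - 38) + 256 = 2 + 256 = 258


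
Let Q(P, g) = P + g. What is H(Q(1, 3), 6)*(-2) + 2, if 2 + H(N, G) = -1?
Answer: 8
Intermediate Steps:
H(N, G) = -3 (H(N, G) = -2 - 1 = -3)
H(Q(1, 3), 6)*(-2) + 2 = -3*(-2) + 2 = 6 + 2 = 8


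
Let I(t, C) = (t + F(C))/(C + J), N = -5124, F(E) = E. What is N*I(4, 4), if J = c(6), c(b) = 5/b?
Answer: -245952/29 ≈ -8481.1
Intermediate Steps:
J = ⅚ (J = 5/6 = 5*(⅙) = ⅚ ≈ 0.83333)
I(t, C) = (C + t)/(⅚ + C) (I(t, C) = (t + C)/(C + ⅚) = (C + t)/(⅚ + C))
N*I(4, 4) = -30744*(4 + 4)/(5 + 6*4) = -30744*8/(5 + 24) = -30744*8/29 = -5124*48/29 = -245952/29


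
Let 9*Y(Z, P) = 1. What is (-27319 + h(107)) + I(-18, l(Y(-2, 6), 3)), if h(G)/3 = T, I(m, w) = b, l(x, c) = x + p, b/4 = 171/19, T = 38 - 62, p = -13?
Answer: -27355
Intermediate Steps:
T = -24
Y(Z, P) = ⅑ (Y(Z, P) = (⅑)*1 = ⅑)
b = 36 (b = 4*(171/19) = 4*(171*(1/19)) = 4*9 = 36)
l(x, c) = -13 + x (l(x, c) = x - 13 = -13 + x)
I(m, w) = 36
h(G) = -72 (h(G) = 3*(-24) = -72)
(-27319 + h(107)) + I(-18, l(Y(-2, 6), 3)) = (-27319 - 72) + 36 = -27391 + 36 = -27355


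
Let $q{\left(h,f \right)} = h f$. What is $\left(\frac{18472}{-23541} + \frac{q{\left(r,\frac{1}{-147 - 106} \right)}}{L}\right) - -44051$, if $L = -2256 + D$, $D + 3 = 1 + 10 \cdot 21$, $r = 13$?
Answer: $\frac{537308135949169}{12197627904} \approx 44050.0$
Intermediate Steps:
$D = 208$ ($D = -3 + \left(1 + 10 \cdot 21\right) = -3 + \left(1 + 210\right) = -3 + 211 = 208$)
$L = -2048$ ($L = -2256 + 208 = -2048$)
$q{\left(h,f \right)} = f h$
$\left(\frac{18472}{-23541} + \frac{q{\left(r,\frac{1}{-147 - 106} \right)}}{L}\right) - -44051 = \left(\frac{18472}{-23541} + \frac{\frac{1}{-147 - 106} \cdot 13}{-2048}\right) - -44051 = \left(18472 \left(- \frac{1}{23541}\right) + \frac{1}{-253} \cdot 13 \left(- \frac{1}{2048}\right)\right) + 44051 = \left(- \frac{18472}{23541} + \left(- \frac{1}{253}\right) 13 \left(- \frac{1}{2048}\right)\right) + 44051 = \left(- \frac{18472}{23541} - - \frac{13}{518144}\right) + 44051 = \left(- \frac{18472}{23541} + \frac{13}{518144}\right) + 44051 = - \frac{9570849935}{12197627904} + 44051 = \frac{537308135949169}{12197627904}$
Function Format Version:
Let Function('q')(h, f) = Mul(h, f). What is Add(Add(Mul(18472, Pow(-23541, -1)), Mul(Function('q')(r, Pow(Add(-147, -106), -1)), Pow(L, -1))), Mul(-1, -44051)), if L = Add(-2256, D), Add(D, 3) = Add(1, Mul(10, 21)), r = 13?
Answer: Rational(537308135949169, 12197627904) ≈ 44050.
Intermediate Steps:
D = 208 (D = Add(-3, Add(1, Mul(10, 21))) = Add(-3, Add(1, 210)) = Add(-3, 211) = 208)
L = -2048 (L = Add(-2256, 208) = -2048)
Function('q')(h, f) = Mul(f, h)
Add(Add(Mul(18472, Pow(-23541, -1)), Mul(Function('q')(r, Pow(Add(-147, -106), -1)), Pow(L, -1))), Mul(-1, -44051)) = Add(Add(Mul(18472, Pow(-23541, -1)), Mul(Mul(Pow(Add(-147, -106), -1), 13), Pow(-2048, -1))), Mul(-1, -44051)) = Add(Add(Mul(18472, Rational(-1, 23541)), Mul(Mul(Pow(-253, -1), 13), Rational(-1, 2048))), 44051) = Add(Add(Rational(-18472, 23541), Mul(Mul(Rational(-1, 253), 13), Rational(-1, 2048))), 44051) = Add(Add(Rational(-18472, 23541), Mul(Rational(-13, 253), Rational(-1, 2048))), 44051) = Add(Add(Rational(-18472, 23541), Rational(13, 518144)), 44051) = Add(Rational(-9570849935, 12197627904), 44051) = Rational(537308135949169, 12197627904)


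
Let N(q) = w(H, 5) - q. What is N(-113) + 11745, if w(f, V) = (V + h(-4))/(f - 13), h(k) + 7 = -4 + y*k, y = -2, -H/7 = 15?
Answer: 699621/59 ≈ 11858.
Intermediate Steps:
H = -105 (H = -7*15 = -105)
h(k) = -11 - 2*k (h(k) = -7 + (-4 - 2*k) = -11 - 2*k)
w(f, V) = (-3 + V)/(-13 + f) (w(f, V) = (V + (-11 - 2*(-4)))/(f - 13) = (V + (-11 + 8))/(-13 + f) = (V - 3)/(-13 + f) = (-3 + V)/(-13 + f))
N(q) = -1/59 - q (N(q) = (-3 + 5)/(-13 - 105) - q = 2/(-118) - q = -1/118*2 - q = -1/59 - q)
N(-113) + 11745 = (-1/59 - 1*(-113)) + 11745 = (-1/59 + 113) + 11745 = 6666/59 + 11745 = 699621/59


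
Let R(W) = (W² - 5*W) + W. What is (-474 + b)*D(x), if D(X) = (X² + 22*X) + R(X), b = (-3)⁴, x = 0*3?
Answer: 0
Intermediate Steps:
x = 0
R(W) = W² - 4*W
b = 81
D(X) = X² + 22*X + X*(-4 + X) (D(X) = (X² + 22*X) + X*(-4 + X) = X² + 22*X + X*(-4 + X))
(-474 + b)*D(x) = (-474 + 81)*(2*0*(9 + 0)) = -786*0*9 = -393*0 = 0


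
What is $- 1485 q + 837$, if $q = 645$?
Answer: $-956988$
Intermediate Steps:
$- 1485 q + 837 = \left(-1485\right) 645 + 837 = -957825 + 837 = -956988$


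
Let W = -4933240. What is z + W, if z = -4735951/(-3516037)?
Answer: -423059747169/85757 ≈ -4.9332e+6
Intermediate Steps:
z = 115511/85757 (z = -4735951*(-1/3516037) = 115511/85757 ≈ 1.3470)
z + W = 115511/85757 - 4933240 = -423059747169/85757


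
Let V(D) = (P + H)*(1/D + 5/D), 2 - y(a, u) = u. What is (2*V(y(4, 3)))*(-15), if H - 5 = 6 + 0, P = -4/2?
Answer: 1620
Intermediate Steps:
y(a, u) = 2 - u
P = -2 (P = -4*½ = -2)
H = 11 (H = 5 + (6 + 0) = 5 + 6 = 11)
V(D) = 54/D (V(D) = (-2 + 11)*(1/D + 5/D) = 9*(1/D + 5/D) = 9*(6/D) = 54/D)
(2*V(y(4, 3)))*(-15) = (2*(54/(2 - 1*3)))*(-15) = (2*(54/(2 - 3)))*(-15) = (2*(54/(-1)))*(-15) = (2*(54*(-1)))*(-15) = (2*(-54))*(-15) = -108*(-15) = 1620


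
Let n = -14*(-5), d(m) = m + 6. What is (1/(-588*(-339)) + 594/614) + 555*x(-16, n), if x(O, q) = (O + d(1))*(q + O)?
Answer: -16506047648609/61194924 ≈ -2.6973e+5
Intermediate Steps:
d(m) = 6 + m
n = 70
x(O, q) = (7 + O)*(O + q) (x(O, q) = (O + (6 + 1))*(q + O) = (O + 7)*(O + q) = (7 + O)*(O + q))
(1/(-588*(-339)) + 594/614) + 555*x(-16, n) = (1/(-588*(-339)) + 594/614) + 555*((-16)**2 + 7*(-16) + 7*70 - 16*70) = (-1/588*(-1/339) + 594*(1/614)) + 555*(256 - 112 + 490 - 1120) = (1/199332 + 297/307) + 555*(-486) = 59201911/61194924 - 269730 = -16506047648609/61194924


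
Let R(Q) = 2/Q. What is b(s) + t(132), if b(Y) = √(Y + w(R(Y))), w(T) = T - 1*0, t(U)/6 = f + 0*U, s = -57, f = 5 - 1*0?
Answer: 30 + I*√185307/57 ≈ 30.0 + 7.5522*I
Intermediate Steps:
f = 5 (f = 5 + 0 = 5)
t(U) = 30 (t(U) = 6*(5 + 0*U) = 6*(5 + 0) = 6*5 = 30)
w(T) = T (w(T) = T + 0 = T)
b(Y) = √(Y + 2/Y)
b(s) + t(132) = √(-57 + 2/(-57)) + 30 = √(-57 + 2*(-1/57)) + 30 = √(-57 - 2/57) + 30 = √(-3251/57) + 30 = I*√185307/57 + 30 = 30 + I*√185307/57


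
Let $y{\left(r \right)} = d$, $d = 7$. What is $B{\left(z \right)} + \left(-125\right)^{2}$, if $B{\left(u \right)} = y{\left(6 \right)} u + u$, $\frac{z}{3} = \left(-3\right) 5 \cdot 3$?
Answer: $14545$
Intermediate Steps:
$z = -135$ ($z = 3 \left(-3\right) 5 \cdot 3 = 3 \left(\left(-15\right) 3\right) = 3 \left(-45\right) = -135$)
$y{\left(r \right)} = 7$
$B{\left(u \right)} = 8 u$ ($B{\left(u \right)} = 7 u + u = 8 u$)
$B{\left(z \right)} + \left(-125\right)^{2} = 8 \left(-135\right) + \left(-125\right)^{2} = -1080 + 15625 = 14545$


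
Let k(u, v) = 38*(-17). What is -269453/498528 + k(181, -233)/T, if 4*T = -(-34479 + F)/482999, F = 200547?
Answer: 17282022286079/2299709664 ≈ 7514.9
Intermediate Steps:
k(u, v) = -646
T = -41517/482999 (T = (-(-34479 + 200547)/482999)/4 = (-166068/482999)/4 = (-1*166068/482999)/4 = (1/4)*(-166068/482999) = -41517/482999 ≈ -0.085957)
-269453/498528 + k(181, -233)/T = -269453/498528 - 646/(-41517/482999) = -269453*1/498528 - 646*(-482999/41517) = -269453/498528 + 312017354/41517 = 17282022286079/2299709664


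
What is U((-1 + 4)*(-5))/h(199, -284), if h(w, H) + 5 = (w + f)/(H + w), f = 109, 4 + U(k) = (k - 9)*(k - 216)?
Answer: -470900/733 ≈ -642.43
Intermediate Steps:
U(k) = -4 + (-216 + k)*(-9 + k) (U(k) = -4 + (k - 9)*(k - 216) = -4 + (-9 + k)*(-216 + k) = -4 + (-216 + k)*(-9 + k))
h(w, H) = -5 + (109 + w)/(H + w) (h(w, H) = -5 + (w + 109)/(H + w) = -5 + (109 + w)/(H + w))
U((-1 + 4)*(-5))/h(199, -284) = (1940 + ((-1 + 4)*(-5))**2 - 225*(-1 + 4)*(-5))/(((109 - 5*(-284) - 4*199)/(-284 + 199))) = (1940 + (3*(-5))**2 - 675*(-5))/(((109 + 1420 - 796)/(-85))) = (1940 + (-15)**2 - 225*(-15))/((-1/85*733)) = (1940 + 225 + 3375)/(-733/85) = 5540*(-85/733) = -470900/733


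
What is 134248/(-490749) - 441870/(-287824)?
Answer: 89103732139/70624670088 ≈ 1.2617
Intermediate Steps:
134248/(-490749) - 441870/(-287824) = 134248*(-1/490749) - 441870*(-1/287824) = -134248/490749 + 220935/143912 = 89103732139/70624670088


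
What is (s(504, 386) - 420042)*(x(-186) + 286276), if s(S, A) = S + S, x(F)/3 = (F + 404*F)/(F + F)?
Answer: -120213940539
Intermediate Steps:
x(F) = 1215/2 (x(F) = 3*((F + 404*F)/(F + F)) = 3*((405*F)/((2*F))) = 3*((405*F)*(1/(2*F))) = 3*(405/2) = 1215/2)
s(S, A) = 2*S
(s(504, 386) - 420042)*(x(-186) + 286276) = (2*504 - 420042)*(1215/2 + 286276) = (1008 - 420042)*(573767/2) = -419034*573767/2 = -120213940539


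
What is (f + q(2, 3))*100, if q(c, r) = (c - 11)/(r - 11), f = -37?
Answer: -7175/2 ≈ -3587.5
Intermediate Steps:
q(c, r) = (-11 + c)/(-11 + r)
(f + q(2, 3))*100 = (-37 + (-11 + 2)/(-11 + 3))*100 = (-37 - 9/(-8))*100 = (-37 - ⅛*(-9))*100 = (-37 + 9/8)*100 = -287/8*100 = -7175/2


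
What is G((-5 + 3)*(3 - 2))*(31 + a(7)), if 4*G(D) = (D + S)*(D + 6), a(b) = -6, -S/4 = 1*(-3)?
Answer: 250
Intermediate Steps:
S = 12 (S = -4*(-3) = 12)
G(D) = (6 + D)*(12 + D)/4 (G(D) = ((D + 12)*(D + 6))/4 = ((12 + D)*(6 + D))/4 = ((6 + D)*(12 + D))/4 = (6 + D)*(12 + D)/4)
G((-5 + 3)*(3 - 2))*(31 + a(7)) = (18 + ((-5 + 3)*(3 - 2))²/4 + 9*((-5 + 3)*(3 - 2))/2)*(31 - 6) = (18 + (-2*1)²/4 + 9*(-2*1)/2)*25 = (18 + (¼)*(-2)² + (9/2)*(-2))*25 = (18 + (¼)*4 - 9)*25 = (18 + 1 - 9)*25 = 10*25 = 250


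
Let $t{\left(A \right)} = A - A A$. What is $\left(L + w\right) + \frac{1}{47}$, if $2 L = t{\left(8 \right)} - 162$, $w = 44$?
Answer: $- \frac{3054}{47} \approx -64.979$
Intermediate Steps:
$t{\left(A \right)} = A - A^{2}$
$L = -109$ ($L = \frac{8 \left(1 - 8\right) - 162}{2} = \frac{8 \left(-7\right) - 162}{2} = \frac{-56 - 162}{2} = \frac{1}{2} \left(-218\right) = -109$)
$\left(L + w\right) + \frac{1}{47} = \left(-109 + 44\right) + \frac{1}{47} = -65 + \frac{1}{47} = - \frac{3054}{47}$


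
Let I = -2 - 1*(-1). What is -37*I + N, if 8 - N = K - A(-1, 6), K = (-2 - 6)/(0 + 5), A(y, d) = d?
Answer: 263/5 ≈ 52.600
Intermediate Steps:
K = -8/5 ≈ -1.6000
N = 78/5 (N = 8 - (-8/5 - 1*6) = 8 - (-8/5 - 6) = 8 - 1*(-38/5) = 8 + 38/5 = 78/5 ≈ 15.600)
I = -1 (I = -2 + 1 = -1)
-37*I + N = -37*(-1) + 78/5 = 37 + 78/5 = 263/5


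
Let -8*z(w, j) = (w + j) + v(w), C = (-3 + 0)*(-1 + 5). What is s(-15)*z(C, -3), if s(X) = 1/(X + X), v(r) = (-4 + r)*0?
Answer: -1/16 ≈ -0.062500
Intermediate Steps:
v(r) = 0
C = -12 (C = -3*4 = -12)
z(w, j) = -j/8 - w/8 (z(w, j) = -((w + j) + 0)/8 = -((j + w) + 0)/8 = -(j + w)/8 = -j/8 - w/8)
s(X) = 1/(2*X)
s(-15)*z(C, -3) = ((1/2)/(-15))*(-1/8*(-3) - 1/8*(-12)) = ((1/2)*(-1/15))*(3/8 + 3/2) = -1/30*15/8 = -1/16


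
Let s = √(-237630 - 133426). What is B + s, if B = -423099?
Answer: -423099 + 4*I*√23191 ≈ -4.231e+5 + 609.14*I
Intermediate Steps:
s = 4*I*√23191 (s = √(-371056) = 4*I*√23191 ≈ 609.14*I)
B + s = -423099 + 4*I*√23191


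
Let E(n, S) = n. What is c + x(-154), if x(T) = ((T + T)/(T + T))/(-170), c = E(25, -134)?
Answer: 4249/170 ≈ 24.994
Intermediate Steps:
c = 25
x(T) = -1/170 (x(T) = ((2*T)/((2*T)))*(-1/170) = ((2*T)*(1/(2*T)))*(-1/170) = 1*(-1/170) = -1/170)
c + x(-154) = 25 - 1/170 = 4249/170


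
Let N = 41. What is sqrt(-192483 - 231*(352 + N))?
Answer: 3*I*sqrt(31474) ≈ 532.23*I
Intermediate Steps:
sqrt(-192483 - 231*(352 + N)) = sqrt(-192483 - 231*(352 + 41)) = sqrt(-192483 - 231*393) = sqrt(-192483 - 90783) = sqrt(-283266) = 3*I*sqrt(31474)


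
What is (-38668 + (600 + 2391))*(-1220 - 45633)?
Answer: 1671574481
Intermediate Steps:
(-38668 + (600 + 2391))*(-1220 - 45633) = (-38668 + 2991)*(-46853) = -35677*(-46853) = 1671574481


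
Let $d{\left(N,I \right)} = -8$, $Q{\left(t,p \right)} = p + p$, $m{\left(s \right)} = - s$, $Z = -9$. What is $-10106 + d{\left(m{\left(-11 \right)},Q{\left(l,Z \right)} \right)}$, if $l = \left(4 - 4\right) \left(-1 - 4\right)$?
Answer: $-10114$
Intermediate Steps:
$l = 0$ ($l = 0 \left(-5\right) = 0$)
$Q{\left(t,p \right)} = 2 p$
$-10106 + d{\left(m{\left(-11 \right)},Q{\left(l,Z \right)} \right)} = -10106 - 8 = -10114$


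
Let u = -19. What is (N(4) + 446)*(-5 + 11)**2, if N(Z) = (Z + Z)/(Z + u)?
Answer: 80184/5 ≈ 16037.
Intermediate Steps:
N(Z) = 2*Z/(-19 + Z) (N(Z) = (Z + Z)/(Z - 19) = (2*Z)/(-19 + Z) = 2*Z/(-19 + Z))
(N(4) + 446)*(-5 + 11)**2 = (2*4/(-19 + 4) + 446)*(-5 + 11)**2 = (2*4/(-15) + 446)*6**2 = (2*4*(-1/15) + 446)*36 = (-8/15 + 446)*36 = (6682/15)*36 = 80184/5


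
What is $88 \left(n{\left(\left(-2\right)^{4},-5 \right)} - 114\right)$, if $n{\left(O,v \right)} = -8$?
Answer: $-10736$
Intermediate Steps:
$88 \left(n{\left(\left(-2\right)^{4},-5 \right)} - 114\right) = 88 \left(-8 - 114\right) = 88 \left(-122\right) = -10736$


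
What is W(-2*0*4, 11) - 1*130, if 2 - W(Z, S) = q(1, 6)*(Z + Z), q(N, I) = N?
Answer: -128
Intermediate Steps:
W(Z, S) = 2 - 2*Z (W(Z, S) = 2 - (Z + Z) = 2 - 2*Z)
W(-2*0*4, 11) - 1*130 = (2 - 2*(-2*0)*4) - 1*130 = (2 - 0*4) - 130 = (2 - 2*0) - 130 = (2 + 0) - 130 = 2 - 130 = -128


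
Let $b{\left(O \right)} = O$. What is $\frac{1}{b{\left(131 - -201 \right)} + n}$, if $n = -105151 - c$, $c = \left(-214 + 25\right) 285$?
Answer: $- \frac{1}{50954} \approx -1.9626 \cdot 10^{-5}$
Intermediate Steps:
$c = -53865$ ($c = \left(-189\right) 285 = -53865$)
$n = -51286$ ($n = -105151 - -53865 = -105151 + 53865 = -51286$)
$\frac{1}{b{\left(131 - -201 \right)} + n} = \frac{1}{\left(131 - -201\right) - 51286} = \frac{1}{\left(131 + 201\right) - 51286} = \frac{1}{332 - 51286} = \frac{1}{-50954} = - \frac{1}{50954}$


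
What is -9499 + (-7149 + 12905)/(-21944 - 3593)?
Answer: -242581719/25537 ≈ -9499.2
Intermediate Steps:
-9499 + (-7149 + 12905)/(-21944 - 3593) = -9499 + 5756/(-25537) = -9499 + 5756*(-1/25537) = -9499 - 5756/25537 = -242581719/25537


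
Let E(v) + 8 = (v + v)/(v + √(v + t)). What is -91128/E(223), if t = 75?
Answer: 6743244180/442793 - 10160772*√298/442793 ≈ 14833.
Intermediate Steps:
E(v) = -8 + 2*v/(v + √(75 + v)) (E(v) = -8 + (v + v)/(v + √(v + 75)) = -8 + (2*v)/(v + √(75 + v)) = -8 + 2*v/(v + √(75 + v)))
-91128/E(223) = -91128*(223 + √(75 + 223))/(2*(-4*√(75 + 223) - 3*223)) = -91128*(223 + √298)/(2*(-4*√298 - 669)) = -91128*(223 + √298)/(2*(-669 - 4*√298)) = -45564*(223 + √298)/(-669 - 4*√298)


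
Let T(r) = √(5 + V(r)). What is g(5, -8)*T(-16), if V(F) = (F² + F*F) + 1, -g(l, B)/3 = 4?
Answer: -12*√518 ≈ -273.12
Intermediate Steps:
g(l, B) = -12 (g(l, B) = -3*4 = -12)
V(F) = 1 + 2*F² (V(F) = (F² + F²) + 1 = 2*F² + 1 = 1 + 2*F²)
T(r) = √(6 + 2*r²) (T(r) = √(5 + (1 + 2*r²)) = √(6 + 2*r²))
g(5, -8)*T(-16) = -12*√(6 + 2*(-16)²) = -12*√(6 + 2*256) = -12*√(6 + 512) = -12*√518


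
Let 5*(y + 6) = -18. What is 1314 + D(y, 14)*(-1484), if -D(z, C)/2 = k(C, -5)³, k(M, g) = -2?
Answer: -22430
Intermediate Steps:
y = -48/5 (y = -6 + (⅕)*(-18) = -6 - 18/5 = -48/5 ≈ -9.6000)
D(z, C) = 16 (D(z, C) = -2*(-2)³ = -2*(-8) = 16)
1314 + D(y, 14)*(-1484) = 1314 + 16*(-1484) = 1314 - 23744 = -22430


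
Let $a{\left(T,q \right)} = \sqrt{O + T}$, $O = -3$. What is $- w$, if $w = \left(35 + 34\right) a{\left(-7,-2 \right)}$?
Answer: $- 69 i \sqrt{10} \approx - 218.2 i$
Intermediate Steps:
$a{\left(T,q \right)} = \sqrt{-3 + T}$
$w = 69 i \sqrt{10}$ ($w = \left(35 + 34\right) \sqrt{-3 - 7} = 69 \sqrt{-10} = 69 i \sqrt{10} \approx 218.2 i$)
$- w = - 69 i \sqrt{10}$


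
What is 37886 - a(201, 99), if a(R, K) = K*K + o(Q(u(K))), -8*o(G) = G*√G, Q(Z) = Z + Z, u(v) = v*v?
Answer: 28085 + 970299*√2/4 ≈ 3.7114e+5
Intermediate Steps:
u(v) = v²
Q(Z) = 2*Z
o(G) = -G^(3/2)/8 (o(G) = -G*√G/8 = -G^(3/2)/8)
a(R, K) = K² - √2*(K²)^(3/2)/4 (a(R, K) = K*K - 2*√2*(K²)^(3/2)/8 = K² - √2*(K²)^(3/2)/4)
37886 - a(201, 99) = 37886 - (99² - √2*(99²)^(3/2)/4) = 37886 - (9801 - √2*9801^(3/2)/4) = 37886 - (9801 - ¼*√2*970299) = 37886 - (9801 - 970299*√2/4) = 37886 + (-9801 + 970299*√2/4) = 28085 + 970299*√2/4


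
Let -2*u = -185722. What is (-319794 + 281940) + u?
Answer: 55007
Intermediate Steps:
u = 92861 (u = -½*(-185722) = 92861)
(-319794 + 281940) + u = (-319794 + 281940) + 92861 = -37854 + 92861 = 55007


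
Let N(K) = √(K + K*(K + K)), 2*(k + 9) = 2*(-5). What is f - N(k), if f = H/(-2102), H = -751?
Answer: 751/2102 - 3*√42 ≈ -19.085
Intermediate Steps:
k = -14 (k = -9 + (2*(-5))/2 = -9 + (½)*(-10) = -9 - 5 = -14)
f = 751/2102 (f = -751/(-2102) = -751*(-1/2102) = 751/2102 ≈ 0.35728)
N(K) = √(K + 2*K²) (N(K) = √(K + K*(2*K)) = √(K + 2*K²))
f - N(k) = 751/2102 - √(-14*(1 + 2*(-14))) = 751/2102 - √(-14*(1 - 28)) = 751/2102 - √(-14*(-27)) = 751/2102 - √378 = 751/2102 - 3*√42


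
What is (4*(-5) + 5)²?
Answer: 225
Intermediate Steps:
(4*(-5) + 5)² = (-20 + 5)² = (-15)² = 225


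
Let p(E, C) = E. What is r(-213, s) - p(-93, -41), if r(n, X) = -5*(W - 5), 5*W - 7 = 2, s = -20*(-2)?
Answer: 109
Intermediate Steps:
s = 40
W = 9/5 (W = 7/5 + (⅕)*2 = 7/5 + ⅖ = 9/5 ≈ 1.8000)
r(n, X) = 16 (r(n, X) = -5*(9/5 - 5) = -5*(-16/5) = 16)
r(-213, s) - p(-93, -41) = 16 - 1*(-93) = 16 + 93 = 109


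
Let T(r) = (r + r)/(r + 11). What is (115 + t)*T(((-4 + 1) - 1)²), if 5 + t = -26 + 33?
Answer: 416/3 ≈ 138.67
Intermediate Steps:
t = 2 (t = -5 + (-26 + 33) = -5 + 7 = 2)
T(r) = 2*r/(11 + r) (T(r) = (2*r)/(11 + r) = 2*r/(11 + r))
(115 + t)*T(((-4 + 1) - 1)²) = (115 + 2)*(2*((-4 + 1) - 1)²/(11 + ((-4 + 1) - 1)²)) = 117*(2*(-3 - 1)²/(11 + (-3 - 1)²)) = 117*(2*(-4)²/(11 + (-4)²)) = 117*(2*16/(11 + 16)) = 117*(2*16/27) = 117*(2*16*(1/27)) = 117*(32/27) = 416/3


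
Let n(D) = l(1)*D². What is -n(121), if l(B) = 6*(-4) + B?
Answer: 336743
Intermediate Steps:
l(B) = -24 + B
n(D) = -23*D² (n(D) = (-24 + 1)*D² = -23*D²)
-n(121) = -(-23)*121² = -(-23)*14641 = -1*(-336743) = 336743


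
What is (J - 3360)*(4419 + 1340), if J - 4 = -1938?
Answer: -30488146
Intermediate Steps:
J = -1934 (J = 4 - 1938 = -1934)
(J - 3360)*(4419 + 1340) = (-1934 - 3360)*(4419 + 1340) = -5294*5759 = -30488146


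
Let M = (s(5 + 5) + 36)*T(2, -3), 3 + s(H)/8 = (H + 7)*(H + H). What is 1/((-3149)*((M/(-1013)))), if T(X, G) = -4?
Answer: -1013/34412272 ≈ -2.9437e-5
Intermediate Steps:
s(H) = -24 + 16*H*(7 + H) (s(H) = -24 + 8*((H + 7)*(H + H)) = -24 + 8*((7 + H)*(2*H)) = -24 + 8*(2*H*(7 + H)) = -24 + 16*H*(7 + H))
M = -10928 (M = ((-24 + 16*(5 + 5)² + 112*(5 + 5)) + 36)*(-4) = ((-24 + 16*10² + 112*10) + 36)*(-4) = ((-24 + 16*100 + 1120) + 36)*(-4) = ((-24 + 1600 + 1120) + 36)*(-4) = (2696 + 36)*(-4) = 2732*(-4) = -10928)
1/((-3149)*((M/(-1013)))) = 1/((-3149)*((-10928/(-1013)))) = -1/(3149*((-10928*(-1/1013)))) = -1/(3149*10928/1013) = -1/3149*1013/10928 = -1013/34412272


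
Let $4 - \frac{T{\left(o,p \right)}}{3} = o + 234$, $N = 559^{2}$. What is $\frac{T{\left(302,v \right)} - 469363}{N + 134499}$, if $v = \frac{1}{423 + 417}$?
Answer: $- \frac{470959}{446980} \approx -1.0536$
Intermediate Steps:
$v = \frac{1}{840} \approx 0.0011905$
$N = 312481$
$T{\left(o,p \right)} = -690 - 3 o$ ($T{\left(o,p \right)} = 12 - 3 \left(o + 234\right) = 12 - 3 \left(234 + o\right) = 12 - \left(702 + 3 o\right) = -690 - 3 o$)
$\frac{T{\left(302,v \right)} - 469363}{N + 134499} = \frac{\left(-690 - 906\right) - 469363}{312481 + 134499} = \frac{\left(-690 - 906\right) - 469363}{446980} = \left(-1596 - 469363\right) \frac{1}{446980} = \left(-470959\right) \frac{1}{446980} = - \frac{470959}{446980}$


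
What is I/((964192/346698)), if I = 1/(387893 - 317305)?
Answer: 173349/34030192448 ≈ 5.0940e-6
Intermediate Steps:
I = 1/70588 ≈ 1.4167e-5
I/((964192/346698)) = 1/(70588*((964192/346698))) = 1/(70588*((964192*(1/346698)))) = 1/(70588*(482096/173349)) = (1/70588)*(173349/482096) = 173349/34030192448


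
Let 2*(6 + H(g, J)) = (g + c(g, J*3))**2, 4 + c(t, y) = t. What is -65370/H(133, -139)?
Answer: -32685/17158 ≈ -1.9049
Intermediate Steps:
c(t, y) = -4 + t
H(g, J) = -6 + (-4 + 2*g)**2/2 (H(g, J) = -6 + (g + (-4 + g))**2/2 = -6 + (-4 + 2*g)**2/2)
-65370/H(133, -139) = -65370/(-6 + 2*(-2 + 133)**2) = -65370/(-6 + 2*131**2) = -65370/(-6 + 2*17161) = -65370/(-6 + 34322) = -65370/34316 = -65370*1/34316 = -32685/17158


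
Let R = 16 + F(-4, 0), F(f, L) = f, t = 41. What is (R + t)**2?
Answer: 2809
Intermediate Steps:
R = 12 (R = 16 - 4 = 12)
(R + t)**2 = (12 + 41)**2 = 53**2 = 2809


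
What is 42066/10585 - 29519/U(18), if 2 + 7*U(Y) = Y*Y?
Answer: -310523579/486910 ≈ -637.74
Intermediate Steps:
U(Y) = -2/7 + Y²/7 (U(Y) = -2/7 + (Y*Y)/7 = -2/7 + Y²/7)
42066/10585 - 29519/U(18) = 42066/10585 - 29519/(-2/7 + (⅐)*18²) = 42066*(1/10585) - 29519/(-2/7 + (⅐)*324) = 42066/10585 - 29519/(-2/7 + 324/7) = 42066/10585 - 29519/46 = -310523579/486910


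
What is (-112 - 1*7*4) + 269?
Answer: 129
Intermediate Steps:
(-112 - 1*7*4) + 269 = (-112 - 7*4) + 269 = (-112 - 28) + 269 = -140 + 269 = 129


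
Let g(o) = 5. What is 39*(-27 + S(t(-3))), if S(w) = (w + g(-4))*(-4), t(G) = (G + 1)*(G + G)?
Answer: -3705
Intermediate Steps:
t(G) = 2*G*(1 + G) (t(G) = (1 + G)*(2*G) = 2*G*(1 + G))
S(w) = -20 - 4*w (S(w) = (w + 5)*(-4) = (5 + w)*(-4) = -20 - 4*w)
39*(-27 + S(t(-3))) = 39*(-27 + (-20 - 8*(-3)*(1 - 3))) = 39*(-27 + (-20 - 8*(-3)*(-2))) = 39*(-27 + (-20 - 4*12)) = 39*(-27 + (-20 - 48)) = 39*(-27 - 68) = 39*(-95) = -3705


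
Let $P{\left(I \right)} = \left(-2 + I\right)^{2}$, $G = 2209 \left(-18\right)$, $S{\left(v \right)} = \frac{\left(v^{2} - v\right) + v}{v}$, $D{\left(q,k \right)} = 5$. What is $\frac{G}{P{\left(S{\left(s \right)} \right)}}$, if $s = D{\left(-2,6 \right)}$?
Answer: $-4418$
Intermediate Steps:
$s = 5$
$S{\left(v \right)} = v$ ($S{\left(v \right)} = \frac{v^{2}}{v} = v$)
$G = -39762$
$\frac{G}{P{\left(S{\left(s \right)} \right)}} = - \frac{39762}{\left(-2 + 5\right)^{2}} = - \frac{39762}{3^{2}} = - \frac{39762}{9} = \left(-39762\right) \frac{1}{9} = -4418$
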